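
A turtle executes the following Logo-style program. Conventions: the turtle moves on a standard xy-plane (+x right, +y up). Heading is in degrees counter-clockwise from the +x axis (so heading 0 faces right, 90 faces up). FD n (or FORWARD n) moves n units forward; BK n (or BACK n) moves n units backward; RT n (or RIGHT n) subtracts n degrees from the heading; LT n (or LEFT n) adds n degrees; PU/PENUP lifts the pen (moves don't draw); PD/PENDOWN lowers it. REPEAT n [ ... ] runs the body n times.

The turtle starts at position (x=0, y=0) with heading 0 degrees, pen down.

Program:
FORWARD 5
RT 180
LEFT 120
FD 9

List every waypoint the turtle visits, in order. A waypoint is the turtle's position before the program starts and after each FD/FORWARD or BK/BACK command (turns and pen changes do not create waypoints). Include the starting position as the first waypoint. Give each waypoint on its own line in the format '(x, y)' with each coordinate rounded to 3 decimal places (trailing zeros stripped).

Executing turtle program step by step:
Start: pos=(0,0), heading=0, pen down
FD 5: (0,0) -> (5,0) [heading=0, draw]
RT 180: heading 0 -> 180
LT 120: heading 180 -> 300
FD 9: (5,0) -> (9.5,-7.794) [heading=300, draw]
Final: pos=(9.5,-7.794), heading=300, 2 segment(s) drawn
Waypoints (3 total):
(0, 0)
(5, 0)
(9.5, -7.794)

Answer: (0, 0)
(5, 0)
(9.5, -7.794)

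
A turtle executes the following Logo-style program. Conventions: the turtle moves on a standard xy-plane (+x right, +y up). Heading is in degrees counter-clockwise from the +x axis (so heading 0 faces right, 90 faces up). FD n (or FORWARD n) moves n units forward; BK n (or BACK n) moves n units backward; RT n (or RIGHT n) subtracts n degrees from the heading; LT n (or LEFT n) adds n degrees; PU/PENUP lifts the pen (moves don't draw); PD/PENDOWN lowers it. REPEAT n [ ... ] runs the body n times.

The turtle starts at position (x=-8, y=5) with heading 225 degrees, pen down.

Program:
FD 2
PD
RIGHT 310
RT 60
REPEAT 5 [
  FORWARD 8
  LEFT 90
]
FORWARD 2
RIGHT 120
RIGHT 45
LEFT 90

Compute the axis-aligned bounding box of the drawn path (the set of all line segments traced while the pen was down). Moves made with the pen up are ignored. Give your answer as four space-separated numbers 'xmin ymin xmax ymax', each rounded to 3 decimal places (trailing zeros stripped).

Executing turtle program step by step:
Start: pos=(-8,5), heading=225, pen down
FD 2: (-8,5) -> (-9.414,3.586) [heading=225, draw]
PD: pen down
RT 310: heading 225 -> 275
RT 60: heading 275 -> 215
REPEAT 5 [
  -- iteration 1/5 --
  FD 8: (-9.414,3.586) -> (-15.967,-1.003) [heading=215, draw]
  LT 90: heading 215 -> 305
  -- iteration 2/5 --
  FD 8: (-15.967,-1.003) -> (-11.379,-7.556) [heading=305, draw]
  LT 90: heading 305 -> 35
  -- iteration 3/5 --
  FD 8: (-11.379,-7.556) -> (-4.826,-2.967) [heading=35, draw]
  LT 90: heading 35 -> 125
  -- iteration 4/5 --
  FD 8: (-4.826,-2.967) -> (-9.414,3.586) [heading=125, draw]
  LT 90: heading 125 -> 215
  -- iteration 5/5 --
  FD 8: (-9.414,3.586) -> (-15.967,-1.003) [heading=215, draw]
  LT 90: heading 215 -> 305
]
FD 2: (-15.967,-1.003) -> (-14.82,-2.641) [heading=305, draw]
RT 120: heading 305 -> 185
RT 45: heading 185 -> 140
LT 90: heading 140 -> 230
Final: pos=(-14.82,-2.641), heading=230, 7 segment(s) drawn

Segment endpoints: x in {-15.967, -14.82, -11.379, -9.414, -9.414, -8, -4.826}, y in {-7.556, -2.967, -2.641, -1.003, -1.003, 3.586, 5}
xmin=-15.967, ymin=-7.556, xmax=-4.826, ymax=5

Answer: -15.967 -7.556 -4.826 5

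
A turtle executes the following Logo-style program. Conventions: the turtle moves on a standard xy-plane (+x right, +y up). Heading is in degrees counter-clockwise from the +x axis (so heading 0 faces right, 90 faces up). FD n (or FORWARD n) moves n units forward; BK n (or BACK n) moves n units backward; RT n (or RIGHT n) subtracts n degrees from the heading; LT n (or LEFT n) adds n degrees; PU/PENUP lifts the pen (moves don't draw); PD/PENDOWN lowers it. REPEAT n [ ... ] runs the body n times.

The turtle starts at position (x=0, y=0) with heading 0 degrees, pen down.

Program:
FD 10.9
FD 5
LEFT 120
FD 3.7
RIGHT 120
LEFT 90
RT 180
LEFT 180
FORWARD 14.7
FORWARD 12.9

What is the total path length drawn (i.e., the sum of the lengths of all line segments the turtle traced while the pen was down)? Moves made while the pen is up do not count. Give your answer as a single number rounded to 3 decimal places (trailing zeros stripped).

Executing turtle program step by step:
Start: pos=(0,0), heading=0, pen down
FD 10.9: (0,0) -> (10.9,0) [heading=0, draw]
FD 5: (10.9,0) -> (15.9,0) [heading=0, draw]
LT 120: heading 0 -> 120
FD 3.7: (15.9,0) -> (14.05,3.204) [heading=120, draw]
RT 120: heading 120 -> 0
LT 90: heading 0 -> 90
RT 180: heading 90 -> 270
LT 180: heading 270 -> 90
FD 14.7: (14.05,3.204) -> (14.05,17.904) [heading=90, draw]
FD 12.9: (14.05,17.904) -> (14.05,30.804) [heading=90, draw]
Final: pos=(14.05,30.804), heading=90, 5 segment(s) drawn

Segment lengths:
  seg 1: (0,0) -> (10.9,0), length = 10.9
  seg 2: (10.9,0) -> (15.9,0), length = 5
  seg 3: (15.9,0) -> (14.05,3.204), length = 3.7
  seg 4: (14.05,3.204) -> (14.05,17.904), length = 14.7
  seg 5: (14.05,17.904) -> (14.05,30.804), length = 12.9
Total = 47.2

Answer: 47.2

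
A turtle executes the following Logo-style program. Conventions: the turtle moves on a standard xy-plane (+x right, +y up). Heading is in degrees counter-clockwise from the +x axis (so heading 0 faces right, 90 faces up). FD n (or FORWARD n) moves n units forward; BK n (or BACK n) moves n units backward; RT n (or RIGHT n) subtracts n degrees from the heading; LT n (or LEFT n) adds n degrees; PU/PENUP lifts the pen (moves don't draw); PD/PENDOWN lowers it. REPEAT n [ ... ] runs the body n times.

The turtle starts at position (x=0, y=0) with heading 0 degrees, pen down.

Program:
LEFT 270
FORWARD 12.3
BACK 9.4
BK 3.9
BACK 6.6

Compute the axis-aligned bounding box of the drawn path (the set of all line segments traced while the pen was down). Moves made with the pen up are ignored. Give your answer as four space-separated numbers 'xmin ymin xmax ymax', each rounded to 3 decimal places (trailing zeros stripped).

Answer: 0 -12.3 0 7.6

Derivation:
Executing turtle program step by step:
Start: pos=(0,0), heading=0, pen down
LT 270: heading 0 -> 270
FD 12.3: (0,0) -> (0,-12.3) [heading=270, draw]
BK 9.4: (0,-12.3) -> (0,-2.9) [heading=270, draw]
BK 3.9: (0,-2.9) -> (0,1) [heading=270, draw]
BK 6.6: (0,1) -> (0,7.6) [heading=270, draw]
Final: pos=(0,7.6), heading=270, 4 segment(s) drawn

Segment endpoints: x in {0, 0, 0, 0, 0}, y in {-12.3, -2.9, 0, 1, 7.6}
xmin=0, ymin=-12.3, xmax=0, ymax=7.6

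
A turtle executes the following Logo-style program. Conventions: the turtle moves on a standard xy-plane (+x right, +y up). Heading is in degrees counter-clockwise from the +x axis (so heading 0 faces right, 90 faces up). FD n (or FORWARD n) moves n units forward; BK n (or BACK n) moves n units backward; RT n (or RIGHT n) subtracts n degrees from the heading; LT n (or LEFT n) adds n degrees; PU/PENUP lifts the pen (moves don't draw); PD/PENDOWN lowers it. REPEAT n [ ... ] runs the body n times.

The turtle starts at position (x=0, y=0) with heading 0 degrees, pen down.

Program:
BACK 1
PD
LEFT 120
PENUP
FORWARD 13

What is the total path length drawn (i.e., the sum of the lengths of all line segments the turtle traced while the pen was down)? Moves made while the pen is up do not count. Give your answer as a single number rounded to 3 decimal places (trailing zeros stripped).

Executing turtle program step by step:
Start: pos=(0,0), heading=0, pen down
BK 1: (0,0) -> (-1,0) [heading=0, draw]
PD: pen down
LT 120: heading 0 -> 120
PU: pen up
FD 13: (-1,0) -> (-7.5,11.258) [heading=120, move]
Final: pos=(-7.5,11.258), heading=120, 1 segment(s) drawn

Segment lengths:
  seg 1: (0,0) -> (-1,0), length = 1
Total = 1

Answer: 1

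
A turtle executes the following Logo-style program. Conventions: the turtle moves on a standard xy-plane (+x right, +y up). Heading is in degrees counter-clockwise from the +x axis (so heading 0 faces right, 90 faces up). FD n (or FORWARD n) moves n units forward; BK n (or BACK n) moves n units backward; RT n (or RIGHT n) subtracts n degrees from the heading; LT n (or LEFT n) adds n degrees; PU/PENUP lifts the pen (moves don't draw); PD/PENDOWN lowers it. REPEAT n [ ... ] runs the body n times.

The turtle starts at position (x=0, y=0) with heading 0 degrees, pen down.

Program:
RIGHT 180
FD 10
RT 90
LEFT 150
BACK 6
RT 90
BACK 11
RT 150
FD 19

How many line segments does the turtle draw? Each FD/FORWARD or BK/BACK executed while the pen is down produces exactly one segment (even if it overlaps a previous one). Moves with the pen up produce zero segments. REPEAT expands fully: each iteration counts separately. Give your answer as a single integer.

Answer: 4

Derivation:
Executing turtle program step by step:
Start: pos=(0,0), heading=0, pen down
RT 180: heading 0 -> 180
FD 10: (0,0) -> (-10,0) [heading=180, draw]
RT 90: heading 180 -> 90
LT 150: heading 90 -> 240
BK 6: (-10,0) -> (-7,5.196) [heading=240, draw]
RT 90: heading 240 -> 150
BK 11: (-7,5.196) -> (2.526,-0.304) [heading=150, draw]
RT 150: heading 150 -> 0
FD 19: (2.526,-0.304) -> (21.526,-0.304) [heading=0, draw]
Final: pos=(21.526,-0.304), heading=0, 4 segment(s) drawn
Segments drawn: 4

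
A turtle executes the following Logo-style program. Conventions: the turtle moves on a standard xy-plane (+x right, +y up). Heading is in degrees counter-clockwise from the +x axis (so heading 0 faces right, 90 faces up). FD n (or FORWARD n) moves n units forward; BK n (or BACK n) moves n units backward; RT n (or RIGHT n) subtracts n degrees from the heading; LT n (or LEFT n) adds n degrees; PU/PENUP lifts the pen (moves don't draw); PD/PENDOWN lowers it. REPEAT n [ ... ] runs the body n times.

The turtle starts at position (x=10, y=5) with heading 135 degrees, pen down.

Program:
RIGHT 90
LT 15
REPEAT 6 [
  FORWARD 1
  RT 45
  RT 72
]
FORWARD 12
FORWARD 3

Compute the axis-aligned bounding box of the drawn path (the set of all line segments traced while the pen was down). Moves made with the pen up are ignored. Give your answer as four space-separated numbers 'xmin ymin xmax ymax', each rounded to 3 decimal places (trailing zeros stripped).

Answer: 10 4.854 13.23 19.527

Derivation:
Executing turtle program step by step:
Start: pos=(10,5), heading=135, pen down
RT 90: heading 135 -> 45
LT 15: heading 45 -> 60
REPEAT 6 [
  -- iteration 1/6 --
  FD 1: (10,5) -> (10.5,5.866) [heading=60, draw]
  RT 45: heading 60 -> 15
  RT 72: heading 15 -> 303
  -- iteration 2/6 --
  FD 1: (10.5,5.866) -> (11.045,5.027) [heading=303, draw]
  RT 45: heading 303 -> 258
  RT 72: heading 258 -> 186
  -- iteration 3/6 --
  FD 1: (11.045,5.027) -> (10.05,4.923) [heading=186, draw]
  RT 45: heading 186 -> 141
  RT 72: heading 141 -> 69
  -- iteration 4/6 --
  FD 1: (10.05,4.923) -> (10.408,5.856) [heading=69, draw]
  RT 45: heading 69 -> 24
  RT 72: heading 24 -> 312
  -- iteration 5/6 --
  FD 1: (10.408,5.856) -> (11.078,5.113) [heading=312, draw]
  RT 45: heading 312 -> 267
  RT 72: heading 267 -> 195
  -- iteration 6/6 --
  FD 1: (11.078,5.113) -> (10.112,4.854) [heading=195, draw]
  RT 45: heading 195 -> 150
  RT 72: heading 150 -> 78
]
FD 12: (10.112,4.854) -> (12.607,16.592) [heading=78, draw]
FD 3: (12.607,16.592) -> (13.23,19.527) [heading=78, draw]
Final: pos=(13.23,19.527), heading=78, 8 segment(s) drawn

Segment endpoints: x in {10, 10.05, 10.112, 10.408, 10.5, 11.045, 11.078, 12.607, 13.23}, y in {4.854, 4.923, 5, 5.027, 5.113, 5.856, 5.866, 16.592, 19.527}
xmin=10, ymin=4.854, xmax=13.23, ymax=19.527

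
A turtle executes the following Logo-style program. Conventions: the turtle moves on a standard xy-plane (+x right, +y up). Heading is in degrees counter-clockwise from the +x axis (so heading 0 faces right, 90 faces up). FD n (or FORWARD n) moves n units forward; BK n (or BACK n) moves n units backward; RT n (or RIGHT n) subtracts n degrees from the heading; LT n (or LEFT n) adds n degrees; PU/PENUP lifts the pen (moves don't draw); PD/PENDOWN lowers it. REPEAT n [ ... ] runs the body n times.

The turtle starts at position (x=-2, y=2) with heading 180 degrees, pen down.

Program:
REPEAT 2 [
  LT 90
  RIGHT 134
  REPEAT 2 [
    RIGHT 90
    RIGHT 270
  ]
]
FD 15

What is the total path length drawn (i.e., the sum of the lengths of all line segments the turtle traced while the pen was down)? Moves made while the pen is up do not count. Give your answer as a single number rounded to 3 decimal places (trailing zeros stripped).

Executing turtle program step by step:
Start: pos=(-2,2), heading=180, pen down
REPEAT 2 [
  -- iteration 1/2 --
  LT 90: heading 180 -> 270
  RT 134: heading 270 -> 136
  REPEAT 2 [
    -- iteration 1/2 --
    RT 90: heading 136 -> 46
    RT 270: heading 46 -> 136
    -- iteration 2/2 --
    RT 90: heading 136 -> 46
    RT 270: heading 46 -> 136
  ]
  -- iteration 2/2 --
  LT 90: heading 136 -> 226
  RT 134: heading 226 -> 92
  REPEAT 2 [
    -- iteration 1/2 --
    RT 90: heading 92 -> 2
    RT 270: heading 2 -> 92
    -- iteration 2/2 --
    RT 90: heading 92 -> 2
    RT 270: heading 2 -> 92
  ]
]
FD 15: (-2,2) -> (-2.523,16.991) [heading=92, draw]
Final: pos=(-2.523,16.991), heading=92, 1 segment(s) drawn

Segment lengths:
  seg 1: (-2,2) -> (-2.523,16.991), length = 15
Total = 15

Answer: 15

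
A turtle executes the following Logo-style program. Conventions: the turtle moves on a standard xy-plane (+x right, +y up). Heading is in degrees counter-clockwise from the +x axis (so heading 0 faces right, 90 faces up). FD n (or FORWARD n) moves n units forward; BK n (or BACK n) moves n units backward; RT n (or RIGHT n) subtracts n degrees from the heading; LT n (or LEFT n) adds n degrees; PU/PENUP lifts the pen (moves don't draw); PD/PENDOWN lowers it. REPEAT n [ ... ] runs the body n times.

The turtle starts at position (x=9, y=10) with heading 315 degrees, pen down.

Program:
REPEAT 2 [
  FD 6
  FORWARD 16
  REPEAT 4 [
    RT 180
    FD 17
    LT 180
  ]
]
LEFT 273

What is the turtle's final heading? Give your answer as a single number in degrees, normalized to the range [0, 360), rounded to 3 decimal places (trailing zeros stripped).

Executing turtle program step by step:
Start: pos=(9,10), heading=315, pen down
REPEAT 2 [
  -- iteration 1/2 --
  FD 6: (9,10) -> (13.243,5.757) [heading=315, draw]
  FD 16: (13.243,5.757) -> (24.556,-5.556) [heading=315, draw]
  REPEAT 4 [
    -- iteration 1/4 --
    RT 180: heading 315 -> 135
    FD 17: (24.556,-5.556) -> (12.536,6.464) [heading=135, draw]
    LT 180: heading 135 -> 315
    -- iteration 2/4 --
    RT 180: heading 315 -> 135
    FD 17: (12.536,6.464) -> (0.515,18.485) [heading=135, draw]
    LT 180: heading 135 -> 315
    -- iteration 3/4 --
    RT 180: heading 315 -> 135
    FD 17: (0.515,18.485) -> (-11.506,30.506) [heading=135, draw]
    LT 180: heading 135 -> 315
    -- iteration 4/4 --
    RT 180: heading 315 -> 135
    FD 17: (-11.506,30.506) -> (-23.527,42.527) [heading=135, draw]
    LT 180: heading 135 -> 315
  ]
  -- iteration 2/2 --
  FD 6: (-23.527,42.527) -> (-19.284,38.284) [heading=315, draw]
  FD 16: (-19.284,38.284) -> (-7.971,26.971) [heading=315, draw]
  REPEAT 4 [
    -- iteration 1/4 --
    RT 180: heading 315 -> 135
    FD 17: (-7.971,26.971) -> (-19.991,38.991) [heading=135, draw]
    LT 180: heading 135 -> 315
    -- iteration 2/4 --
    RT 180: heading 315 -> 135
    FD 17: (-19.991,38.991) -> (-32.012,51.012) [heading=135, draw]
    LT 180: heading 135 -> 315
    -- iteration 3/4 --
    RT 180: heading 315 -> 135
    FD 17: (-32.012,51.012) -> (-44.033,63.033) [heading=135, draw]
    LT 180: heading 135 -> 315
    -- iteration 4/4 --
    RT 180: heading 315 -> 135
    FD 17: (-44.033,63.033) -> (-56.054,75.054) [heading=135, draw]
    LT 180: heading 135 -> 315
  ]
]
LT 273: heading 315 -> 228
Final: pos=(-56.054,75.054), heading=228, 12 segment(s) drawn

Answer: 228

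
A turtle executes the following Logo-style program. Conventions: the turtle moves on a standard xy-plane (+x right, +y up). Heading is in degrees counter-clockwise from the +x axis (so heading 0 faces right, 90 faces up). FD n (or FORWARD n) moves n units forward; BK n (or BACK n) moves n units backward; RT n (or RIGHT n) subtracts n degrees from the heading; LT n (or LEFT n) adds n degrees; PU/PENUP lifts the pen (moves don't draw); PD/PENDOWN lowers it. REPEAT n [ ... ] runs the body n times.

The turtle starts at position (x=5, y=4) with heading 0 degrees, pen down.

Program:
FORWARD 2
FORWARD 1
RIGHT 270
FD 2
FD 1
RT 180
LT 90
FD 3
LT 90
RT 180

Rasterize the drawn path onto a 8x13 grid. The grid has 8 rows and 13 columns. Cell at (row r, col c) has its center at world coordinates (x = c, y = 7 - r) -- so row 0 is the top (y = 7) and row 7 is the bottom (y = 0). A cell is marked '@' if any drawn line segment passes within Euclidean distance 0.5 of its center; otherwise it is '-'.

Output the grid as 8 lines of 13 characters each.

Segment 0: (5,4) -> (7,4)
Segment 1: (7,4) -> (8,4)
Segment 2: (8,4) -> (8,6)
Segment 3: (8,6) -> (8,7)
Segment 4: (8,7) -> (11,7)

Answer: --------@@@@-
--------@----
--------@----
-----@@@@----
-------------
-------------
-------------
-------------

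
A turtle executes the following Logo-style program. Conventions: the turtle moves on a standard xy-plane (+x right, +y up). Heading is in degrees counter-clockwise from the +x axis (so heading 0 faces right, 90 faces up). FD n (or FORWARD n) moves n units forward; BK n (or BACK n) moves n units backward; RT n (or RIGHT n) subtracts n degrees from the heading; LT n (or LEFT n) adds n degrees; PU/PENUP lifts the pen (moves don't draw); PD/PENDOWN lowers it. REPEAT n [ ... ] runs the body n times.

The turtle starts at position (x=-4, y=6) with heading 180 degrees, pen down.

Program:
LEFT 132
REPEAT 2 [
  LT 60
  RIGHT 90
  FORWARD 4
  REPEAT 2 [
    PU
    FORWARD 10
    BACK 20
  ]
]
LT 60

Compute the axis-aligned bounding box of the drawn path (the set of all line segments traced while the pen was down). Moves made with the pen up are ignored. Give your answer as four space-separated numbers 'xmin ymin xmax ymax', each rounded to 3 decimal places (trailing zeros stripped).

Executing turtle program step by step:
Start: pos=(-4,6), heading=180, pen down
LT 132: heading 180 -> 312
REPEAT 2 [
  -- iteration 1/2 --
  LT 60: heading 312 -> 12
  RT 90: heading 12 -> 282
  FD 4: (-4,6) -> (-3.168,2.087) [heading=282, draw]
  REPEAT 2 [
    -- iteration 1/2 --
    PU: pen up
    FD 10: (-3.168,2.087) -> (-1.089,-7.694) [heading=282, move]
    BK 20: (-1.089,-7.694) -> (-5.247,11.869) [heading=282, move]
    -- iteration 2/2 --
    PU: pen up
    FD 10: (-5.247,11.869) -> (-3.168,2.087) [heading=282, move]
    BK 20: (-3.168,2.087) -> (-7.327,21.65) [heading=282, move]
  ]
  -- iteration 2/2 --
  LT 60: heading 282 -> 342
  RT 90: heading 342 -> 252
  FD 4: (-7.327,21.65) -> (-8.563,17.846) [heading=252, move]
  REPEAT 2 [
    -- iteration 1/2 --
    PU: pen up
    FD 10: (-8.563,17.846) -> (-11.653,8.336) [heading=252, move]
    BK 20: (-11.653,8.336) -> (-5.472,27.357) [heading=252, move]
    -- iteration 2/2 --
    PU: pen up
    FD 10: (-5.472,27.357) -> (-8.563,17.846) [heading=252, move]
    BK 20: (-8.563,17.846) -> (-2.382,36.867) [heading=252, move]
  ]
]
LT 60: heading 252 -> 312
Final: pos=(-2.382,36.867), heading=312, 1 segment(s) drawn

Segment endpoints: x in {-4, -3.168}, y in {2.087, 6}
xmin=-4, ymin=2.087, xmax=-3.168, ymax=6

Answer: -4 2.087 -3.168 6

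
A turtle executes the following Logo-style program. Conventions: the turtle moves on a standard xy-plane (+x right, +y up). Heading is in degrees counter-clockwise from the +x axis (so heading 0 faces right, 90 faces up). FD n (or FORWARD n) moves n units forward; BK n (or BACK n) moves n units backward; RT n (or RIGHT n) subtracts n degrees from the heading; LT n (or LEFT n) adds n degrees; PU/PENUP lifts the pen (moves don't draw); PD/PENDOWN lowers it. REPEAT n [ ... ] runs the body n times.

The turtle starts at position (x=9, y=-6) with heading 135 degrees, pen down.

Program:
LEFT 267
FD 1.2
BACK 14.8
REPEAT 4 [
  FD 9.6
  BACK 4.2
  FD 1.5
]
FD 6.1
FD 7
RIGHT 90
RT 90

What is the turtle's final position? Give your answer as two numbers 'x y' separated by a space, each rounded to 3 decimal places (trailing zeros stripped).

Executing turtle program step by step:
Start: pos=(9,-6), heading=135, pen down
LT 267: heading 135 -> 42
FD 1.2: (9,-6) -> (9.892,-5.197) [heading=42, draw]
BK 14.8: (9.892,-5.197) -> (-1.107,-15.1) [heading=42, draw]
REPEAT 4 [
  -- iteration 1/4 --
  FD 9.6: (-1.107,-15.1) -> (6.027,-8.677) [heading=42, draw]
  BK 4.2: (6.027,-8.677) -> (2.906,-11.487) [heading=42, draw]
  FD 1.5: (2.906,-11.487) -> (4.021,-10.483) [heading=42, draw]
  -- iteration 2/4 --
  FD 9.6: (4.021,-10.483) -> (11.155,-4.06) [heading=42, draw]
  BK 4.2: (11.155,-4.06) -> (8.034,-6.87) [heading=42, draw]
  FD 1.5: (8.034,-6.87) -> (9.149,-5.866) [heading=42, draw]
  -- iteration 3/4 --
  FD 9.6: (9.149,-5.866) -> (16.283,0.557) [heading=42, draw]
  BK 4.2: (16.283,0.557) -> (13.162,-2.253) [heading=42, draw]
  FD 1.5: (13.162,-2.253) -> (14.276,-1.249) [heading=42, draw]
  -- iteration 4/4 --
  FD 9.6: (14.276,-1.249) -> (21.411,5.174) [heading=42, draw]
  BK 4.2: (21.411,5.174) -> (18.289,2.364) [heading=42, draw]
  FD 1.5: (18.289,2.364) -> (19.404,3.368) [heading=42, draw]
]
FD 6.1: (19.404,3.368) -> (23.937,7.45) [heading=42, draw]
FD 7: (23.937,7.45) -> (29.139,12.133) [heading=42, draw]
RT 90: heading 42 -> 312
RT 90: heading 312 -> 222
Final: pos=(29.139,12.133), heading=222, 16 segment(s) drawn

Answer: 29.139 12.133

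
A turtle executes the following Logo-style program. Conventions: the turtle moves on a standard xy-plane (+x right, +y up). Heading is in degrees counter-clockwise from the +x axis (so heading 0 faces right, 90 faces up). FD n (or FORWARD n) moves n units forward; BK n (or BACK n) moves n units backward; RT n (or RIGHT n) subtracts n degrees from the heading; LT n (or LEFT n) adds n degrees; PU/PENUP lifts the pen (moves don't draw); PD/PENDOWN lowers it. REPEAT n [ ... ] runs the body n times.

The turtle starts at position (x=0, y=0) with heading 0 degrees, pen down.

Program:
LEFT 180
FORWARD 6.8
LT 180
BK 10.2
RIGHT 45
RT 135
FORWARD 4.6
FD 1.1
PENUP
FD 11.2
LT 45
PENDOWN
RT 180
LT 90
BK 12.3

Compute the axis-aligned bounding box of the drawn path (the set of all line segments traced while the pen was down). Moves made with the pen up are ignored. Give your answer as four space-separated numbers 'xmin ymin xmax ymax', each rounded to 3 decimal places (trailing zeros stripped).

Executing turtle program step by step:
Start: pos=(0,0), heading=0, pen down
LT 180: heading 0 -> 180
FD 6.8: (0,0) -> (-6.8,0) [heading=180, draw]
LT 180: heading 180 -> 0
BK 10.2: (-6.8,0) -> (-17,0) [heading=0, draw]
RT 45: heading 0 -> 315
RT 135: heading 315 -> 180
FD 4.6: (-17,0) -> (-21.6,0) [heading=180, draw]
FD 1.1: (-21.6,0) -> (-22.7,0) [heading=180, draw]
PU: pen up
FD 11.2: (-22.7,0) -> (-33.9,0) [heading=180, move]
LT 45: heading 180 -> 225
PD: pen down
RT 180: heading 225 -> 45
LT 90: heading 45 -> 135
BK 12.3: (-33.9,0) -> (-25.203,-8.697) [heading=135, draw]
Final: pos=(-25.203,-8.697), heading=135, 5 segment(s) drawn

Segment endpoints: x in {-33.9, -25.203, -22.7, -21.6, -17, -6.8, 0}, y in {-8.697, 0, 0, 0, 0, 0, 0}
xmin=-33.9, ymin=-8.697, xmax=0, ymax=0

Answer: -33.9 -8.697 0 0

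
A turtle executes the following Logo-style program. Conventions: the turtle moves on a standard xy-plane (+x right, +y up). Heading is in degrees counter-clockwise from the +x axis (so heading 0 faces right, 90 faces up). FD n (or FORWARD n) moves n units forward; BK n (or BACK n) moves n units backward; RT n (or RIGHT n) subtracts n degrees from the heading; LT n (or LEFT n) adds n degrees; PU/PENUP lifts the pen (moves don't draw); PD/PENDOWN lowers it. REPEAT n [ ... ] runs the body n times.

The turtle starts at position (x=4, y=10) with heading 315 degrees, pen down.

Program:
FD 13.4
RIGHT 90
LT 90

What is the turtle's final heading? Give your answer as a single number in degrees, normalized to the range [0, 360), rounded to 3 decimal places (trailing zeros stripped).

Answer: 315

Derivation:
Executing turtle program step by step:
Start: pos=(4,10), heading=315, pen down
FD 13.4: (4,10) -> (13.475,0.525) [heading=315, draw]
RT 90: heading 315 -> 225
LT 90: heading 225 -> 315
Final: pos=(13.475,0.525), heading=315, 1 segment(s) drawn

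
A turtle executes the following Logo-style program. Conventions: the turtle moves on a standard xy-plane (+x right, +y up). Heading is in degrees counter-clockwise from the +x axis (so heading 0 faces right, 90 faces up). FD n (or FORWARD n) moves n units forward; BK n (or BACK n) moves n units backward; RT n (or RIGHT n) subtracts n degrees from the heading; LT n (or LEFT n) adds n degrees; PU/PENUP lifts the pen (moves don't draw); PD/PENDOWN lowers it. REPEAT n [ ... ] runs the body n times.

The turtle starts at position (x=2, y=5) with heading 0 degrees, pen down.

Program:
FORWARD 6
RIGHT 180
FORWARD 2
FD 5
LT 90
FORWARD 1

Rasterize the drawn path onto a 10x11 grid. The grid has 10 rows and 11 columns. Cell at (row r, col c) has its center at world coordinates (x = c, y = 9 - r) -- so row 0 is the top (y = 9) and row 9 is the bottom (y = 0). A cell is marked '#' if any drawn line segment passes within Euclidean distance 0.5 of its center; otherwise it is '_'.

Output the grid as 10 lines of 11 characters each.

Segment 0: (2,5) -> (8,5)
Segment 1: (8,5) -> (6,5)
Segment 2: (6,5) -> (1,5)
Segment 3: (1,5) -> (1,4)

Answer: ___________
___________
___________
___________
_########__
_#_________
___________
___________
___________
___________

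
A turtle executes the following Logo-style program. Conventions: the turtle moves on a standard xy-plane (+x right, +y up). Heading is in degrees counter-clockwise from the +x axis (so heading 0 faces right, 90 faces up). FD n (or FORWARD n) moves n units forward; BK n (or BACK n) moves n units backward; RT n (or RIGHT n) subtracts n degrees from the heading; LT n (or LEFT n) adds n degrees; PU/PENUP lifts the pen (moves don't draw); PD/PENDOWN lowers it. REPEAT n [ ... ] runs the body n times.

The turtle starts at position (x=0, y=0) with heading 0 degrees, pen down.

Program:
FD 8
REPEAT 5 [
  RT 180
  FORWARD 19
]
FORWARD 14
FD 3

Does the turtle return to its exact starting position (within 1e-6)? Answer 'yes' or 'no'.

Executing turtle program step by step:
Start: pos=(0,0), heading=0, pen down
FD 8: (0,0) -> (8,0) [heading=0, draw]
REPEAT 5 [
  -- iteration 1/5 --
  RT 180: heading 0 -> 180
  FD 19: (8,0) -> (-11,0) [heading=180, draw]
  -- iteration 2/5 --
  RT 180: heading 180 -> 0
  FD 19: (-11,0) -> (8,0) [heading=0, draw]
  -- iteration 3/5 --
  RT 180: heading 0 -> 180
  FD 19: (8,0) -> (-11,0) [heading=180, draw]
  -- iteration 4/5 --
  RT 180: heading 180 -> 0
  FD 19: (-11,0) -> (8,0) [heading=0, draw]
  -- iteration 5/5 --
  RT 180: heading 0 -> 180
  FD 19: (8,0) -> (-11,0) [heading=180, draw]
]
FD 14: (-11,0) -> (-25,0) [heading=180, draw]
FD 3: (-25,0) -> (-28,0) [heading=180, draw]
Final: pos=(-28,0), heading=180, 8 segment(s) drawn

Start position: (0, 0)
Final position: (-28, 0)
Distance = 28; >= 1e-6 -> NOT closed

Answer: no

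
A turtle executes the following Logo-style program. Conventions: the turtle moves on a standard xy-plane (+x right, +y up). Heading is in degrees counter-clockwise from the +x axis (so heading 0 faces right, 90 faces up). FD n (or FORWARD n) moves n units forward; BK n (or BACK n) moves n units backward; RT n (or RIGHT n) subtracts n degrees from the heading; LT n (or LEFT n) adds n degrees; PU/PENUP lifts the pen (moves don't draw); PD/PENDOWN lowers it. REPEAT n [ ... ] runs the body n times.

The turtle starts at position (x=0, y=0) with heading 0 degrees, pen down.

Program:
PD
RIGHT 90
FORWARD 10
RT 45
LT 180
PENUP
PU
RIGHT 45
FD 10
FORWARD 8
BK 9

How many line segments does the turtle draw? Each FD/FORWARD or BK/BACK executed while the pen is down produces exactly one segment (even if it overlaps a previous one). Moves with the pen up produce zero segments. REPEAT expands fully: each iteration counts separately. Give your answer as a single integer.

Executing turtle program step by step:
Start: pos=(0,0), heading=0, pen down
PD: pen down
RT 90: heading 0 -> 270
FD 10: (0,0) -> (0,-10) [heading=270, draw]
RT 45: heading 270 -> 225
LT 180: heading 225 -> 45
PU: pen up
PU: pen up
RT 45: heading 45 -> 0
FD 10: (0,-10) -> (10,-10) [heading=0, move]
FD 8: (10,-10) -> (18,-10) [heading=0, move]
BK 9: (18,-10) -> (9,-10) [heading=0, move]
Final: pos=(9,-10), heading=0, 1 segment(s) drawn
Segments drawn: 1

Answer: 1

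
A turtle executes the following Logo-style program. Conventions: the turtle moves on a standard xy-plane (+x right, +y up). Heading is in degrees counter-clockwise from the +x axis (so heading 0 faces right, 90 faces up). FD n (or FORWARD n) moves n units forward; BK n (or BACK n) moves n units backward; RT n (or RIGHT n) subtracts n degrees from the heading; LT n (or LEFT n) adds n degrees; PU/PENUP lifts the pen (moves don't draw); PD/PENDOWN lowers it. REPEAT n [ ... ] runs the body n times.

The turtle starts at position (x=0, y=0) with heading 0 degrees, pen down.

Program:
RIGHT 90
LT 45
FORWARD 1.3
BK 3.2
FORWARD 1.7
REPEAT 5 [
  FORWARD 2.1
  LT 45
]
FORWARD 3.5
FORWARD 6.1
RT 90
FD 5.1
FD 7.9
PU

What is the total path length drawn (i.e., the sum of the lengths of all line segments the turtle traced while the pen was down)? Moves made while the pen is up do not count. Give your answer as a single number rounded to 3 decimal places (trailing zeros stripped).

Executing turtle program step by step:
Start: pos=(0,0), heading=0, pen down
RT 90: heading 0 -> 270
LT 45: heading 270 -> 315
FD 1.3: (0,0) -> (0.919,-0.919) [heading=315, draw]
BK 3.2: (0.919,-0.919) -> (-1.344,1.344) [heading=315, draw]
FD 1.7: (-1.344,1.344) -> (-0.141,0.141) [heading=315, draw]
REPEAT 5 [
  -- iteration 1/5 --
  FD 2.1: (-0.141,0.141) -> (1.344,-1.344) [heading=315, draw]
  LT 45: heading 315 -> 0
  -- iteration 2/5 --
  FD 2.1: (1.344,-1.344) -> (3.444,-1.344) [heading=0, draw]
  LT 45: heading 0 -> 45
  -- iteration 3/5 --
  FD 2.1: (3.444,-1.344) -> (4.928,0.141) [heading=45, draw]
  LT 45: heading 45 -> 90
  -- iteration 4/5 --
  FD 2.1: (4.928,0.141) -> (4.928,2.241) [heading=90, draw]
  LT 45: heading 90 -> 135
  -- iteration 5/5 --
  FD 2.1: (4.928,2.241) -> (3.444,3.726) [heading=135, draw]
  LT 45: heading 135 -> 180
]
FD 3.5: (3.444,3.726) -> (-0.056,3.726) [heading=180, draw]
FD 6.1: (-0.056,3.726) -> (-6.156,3.726) [heading=180, draw]
RT 90: heading 180 -> 90
FD 5.1: (-6.156,3.726) -> (-6.156,8.826) [heading=90, draw]
FD 7.9: (-6.156,8.826) -> (-6.156,16.726) [heading=90, draw]
PU: pen up
Final: pos=(-6.156,16.726), heading=90, 12 segment(s) drawn

Segment lengths:
  seg 1: (0,0) -> (0.919,-0.919), length = 1.3
  seg 2: (0.919,-0.919) -> (-1.344,1.344), length = 3.2
  seg 3: (-1.344,1.344) -> (-0.141,0.141), length = 1.7
  seg 4: (-0.141,0.141) -> (1.344,-1.344), length = 2.1
  seg 5: (1.344,-1.344) -> (3.444,-1.344), length = 2.1
  seg 6: (3.444,-1.344) -> (4.928,0.141), length = 2.1
  seg 7: (4.928,0.141) -> (4.928,2.241), length = 2.1
  seg 8: (4.928,2.241) -> (3.444,3.726), length = 2.1
  seg 9: (3.444,3.726) -> (-0.056,3.726), length = 3.5
  seg 10: (-0.056,3.726) -> (-6.156,3.726), length = 6.1
  seg 11: (-6.156,3.726) -> (-6.156,8.826), length = 5.1
  seg 12: (-6.156,8.826) -> (-6.156,16.726), length = 7.9
Total = 39.3

Answer: 39.3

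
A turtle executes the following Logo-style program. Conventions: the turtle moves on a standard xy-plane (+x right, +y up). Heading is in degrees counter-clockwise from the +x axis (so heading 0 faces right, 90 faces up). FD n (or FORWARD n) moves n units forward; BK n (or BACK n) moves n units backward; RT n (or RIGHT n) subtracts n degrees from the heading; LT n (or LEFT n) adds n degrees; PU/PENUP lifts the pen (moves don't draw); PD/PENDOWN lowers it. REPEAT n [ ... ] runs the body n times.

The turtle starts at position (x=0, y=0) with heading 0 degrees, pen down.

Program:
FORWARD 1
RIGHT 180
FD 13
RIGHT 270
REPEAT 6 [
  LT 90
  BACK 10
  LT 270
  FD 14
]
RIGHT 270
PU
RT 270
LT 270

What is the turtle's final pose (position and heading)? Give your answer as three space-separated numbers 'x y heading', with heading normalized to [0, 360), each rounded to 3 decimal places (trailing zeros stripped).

Executing turtle program step by step:
Start: pos=(0,0), heading=0, pen down
FD 1: (0,0) -> (1,0) [heading=0, draw]
RT 180: heading 0 -> 180
FD 13: (1,0) -> (-12,0) [heading=180, draw]
RT 270: heading 180 -> 270
REPEAT 6 [
  -- iteration 1/6 --
  LT 90: heading 270 -> 0
  BK 10: (-12,0) -> (-22,0) [heading=0, draw]
  LT 270: heading 0 -> 270
  FD 14: (-22,0) -> (-22,-14) [heading=270, draw]
  -- iteration 2/6 --
  LT 90: heading 270 -> 0
  BK 10: (-22,-14) -> (-32,-14) [heading=0, draw]
  LT 270: heading 0 -> 270
  FD 14: (-32,-14) -> (-32,-28) [heading=270, draw]
  -- iteration 3/6 --
  LT 90: heading 270 -> 0
  BK 10: (-32,-28) -> (-42,-28) [heading=0, draw]
  LT 270: heading 0 -> 270
  FD 14: (-42,-28) -> (-42,-42) [heading=270, draw]
  -- iteration 4/6 --
  LT 90: heading 270 -> 0
  BK 10: (-42,-42) -> (-52,-42) [heading=0, draw]
  LT 270: heading 0 -> 270
  FD 14: (-52,-42) -> (-52,-56) [heading=270, draw]
  -- iteration 5/6 --
  LT 90: heading 270 -> 0
  BK 10: (-52,-56) -> (-62,-56) [heading=0, draw]
  LT 270: heading 0 -> 270
  FD 14: (-62,-56) -> (-62,-70) [heading=270, draw]
  -- iteration 6/6 --
  LT 90: heading 270 -> 0
  BK 10: (-62,-70) -> (-72,-70) [heading=0, draw]
  LT 270: heading 0 -> 270
  FD 14: (-72,-70) -> (-72,-84) [heading=270, draw]
]
RT 270: heading 270 -> 0
PU: pen up
RT 270: heading 0 -> 90
LT 270: heading 90 -> 0
Final: pos=(-72,-84), heading=0, 14 segment(s) drawn

Answer: -72 -84 0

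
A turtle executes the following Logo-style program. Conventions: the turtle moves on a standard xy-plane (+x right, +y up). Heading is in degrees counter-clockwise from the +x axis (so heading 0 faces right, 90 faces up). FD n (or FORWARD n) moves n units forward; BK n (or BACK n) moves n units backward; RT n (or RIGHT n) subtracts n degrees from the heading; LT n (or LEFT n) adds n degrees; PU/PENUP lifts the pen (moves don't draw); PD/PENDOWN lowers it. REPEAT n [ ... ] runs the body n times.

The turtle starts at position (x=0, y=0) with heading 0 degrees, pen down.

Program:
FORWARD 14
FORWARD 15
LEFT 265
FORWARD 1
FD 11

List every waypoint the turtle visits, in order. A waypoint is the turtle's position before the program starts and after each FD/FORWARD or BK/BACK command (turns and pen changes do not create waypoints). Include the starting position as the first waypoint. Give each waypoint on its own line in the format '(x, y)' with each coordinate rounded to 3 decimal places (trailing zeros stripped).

Executing turtle program step by step:
Start: pos=(0,0), heading=0, pen down
FD 14: (0,0) -> (14,0) [heading=0, draw]
FD 15: (14,0) -> (29,0) [heading=0, draw]
LT 265: heading 0 -> 265
FD 1: (29,0) -> (28.913,-0.996) [heading=265, draw]
FD 11: (28.913,-0.996) -> (27.954,-11.954) [heading=265, draw]
Final: pos=(27.954,-11.954), heading=265, 4 segment(s) drawn
Waypoints (5 total):
(0, 0)
(14, 0)
(29, 0)
(28.913, -0.996)
(27.954, -11.954)

Answer: (0, 0)
(14, 0)
(29, 0)
(28.913, -0.996)
(27.954, -11.954)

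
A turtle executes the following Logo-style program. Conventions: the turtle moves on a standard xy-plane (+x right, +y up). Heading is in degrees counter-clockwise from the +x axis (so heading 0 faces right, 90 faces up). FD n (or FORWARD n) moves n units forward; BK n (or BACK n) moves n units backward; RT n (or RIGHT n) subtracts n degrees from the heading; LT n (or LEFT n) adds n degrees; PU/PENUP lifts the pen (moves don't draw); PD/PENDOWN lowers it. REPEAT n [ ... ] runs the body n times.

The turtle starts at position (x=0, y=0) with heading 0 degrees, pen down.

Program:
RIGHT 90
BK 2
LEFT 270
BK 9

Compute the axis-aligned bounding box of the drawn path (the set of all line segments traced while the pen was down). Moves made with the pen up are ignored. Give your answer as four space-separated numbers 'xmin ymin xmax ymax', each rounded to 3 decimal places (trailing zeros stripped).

Answer: 0 0 9 2

Derivation:
Executing turtle program step by step:
Start: pos=(0,0), heading=0, pen down
RT 90: heading 0 -> 270
BK 2: (0,0) -> (0,2) [heading=270, draw]
LT 270: heading 270 -> 180
BK 9: (0,2) -> (9,2) [heading=180, draw]
Final: pos=(9,2), heading=180, 2 segment(s) drawn

Segment endpoints: x in {0, 0, 9}, y in {0, 2, 2}
xmin=0, ymin=0, xmax=9, ymax=2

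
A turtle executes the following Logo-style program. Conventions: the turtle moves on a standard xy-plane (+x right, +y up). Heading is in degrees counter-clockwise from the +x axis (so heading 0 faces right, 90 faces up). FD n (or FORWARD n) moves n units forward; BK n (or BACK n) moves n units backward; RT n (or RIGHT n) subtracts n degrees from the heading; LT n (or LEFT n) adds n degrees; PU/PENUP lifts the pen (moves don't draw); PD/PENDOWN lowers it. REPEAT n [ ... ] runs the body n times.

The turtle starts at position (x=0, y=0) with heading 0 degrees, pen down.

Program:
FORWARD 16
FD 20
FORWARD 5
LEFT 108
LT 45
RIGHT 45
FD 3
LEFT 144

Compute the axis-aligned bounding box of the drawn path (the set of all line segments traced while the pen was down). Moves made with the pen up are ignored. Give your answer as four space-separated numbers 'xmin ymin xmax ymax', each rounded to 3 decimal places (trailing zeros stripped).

Answer: 0 0 41 2.853

Derivation:
Executing turtle program step by step:
Start: pos=(0,0), heading=0, pen down
FD 16: (0,0) -> (16,0) [heading=0, draw]
FD 20: (16,0) -> (36,0) [heading=0, draw]
FD 5: (36,0) -> (41,0) [heading=0, draw]
LT 108: heading 0 -> 108
LT 45: heading 108 -> 153
RT 45: heading 153 -> 108
FD 3: (41,0) -> (40.073,2.853) [heading=108, draw]
LT 144: heading 108 -> 252
Final: pos=(40.073,2.853), heading=252, 4 segment(s) drawn

Segment endpoints: x in {0, 16, 36, 40.073, 41}, y in {0, 2.853}
xmin=0, ymin=0, xmax=41, ymax=2.853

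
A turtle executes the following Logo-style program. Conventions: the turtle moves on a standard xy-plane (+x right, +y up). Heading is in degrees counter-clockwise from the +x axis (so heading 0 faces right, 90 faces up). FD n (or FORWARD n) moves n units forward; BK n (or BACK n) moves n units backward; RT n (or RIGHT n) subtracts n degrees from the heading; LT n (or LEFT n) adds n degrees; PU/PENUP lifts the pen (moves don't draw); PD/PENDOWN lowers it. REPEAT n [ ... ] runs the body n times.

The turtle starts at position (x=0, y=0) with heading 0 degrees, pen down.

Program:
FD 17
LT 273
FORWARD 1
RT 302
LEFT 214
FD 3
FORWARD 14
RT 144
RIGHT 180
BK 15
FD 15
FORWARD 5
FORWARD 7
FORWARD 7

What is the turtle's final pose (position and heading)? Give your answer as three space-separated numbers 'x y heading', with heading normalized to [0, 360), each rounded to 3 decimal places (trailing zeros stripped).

Executing turtle program step by step:
Start: pos=(0,0), heading=0, pen down
FD 17: (0,0) -> (17,0) [heading=0, draw]
LT 273: heading 0 -> 273
FD 1: (17,0) -> (17.052,-0.999) [heading=273, draw]
RT 302: heading 273 -> 331
LT 214: heading 331 -> 185
FD 3: (17.052,-0.999) -> (14.064,-1.26) [heading=185, draw]
FD 14: (14.064,-1.26) -> (0.117,-2.48) [heading=185, draw]
RT 144: heading 185 -> 41
RT 180: heading 41 -> 221
BK 15: (0.117,-2.48) -> (11.438,7.361) [heading=221, draw]
FD 15: (11.438,7.361) -> (0.117,-2.48) [heading=221, draw]
FD 5: (0.117,-2.48) -> (-3.657,-5.761) [heading=221, draw]
FD 7: (-3.657,-5.761) -> (-8.939,-10.353) [heading=221, draw]
FD 7: (-8.939,-10.353) -> (-14.222,-14.945) [heading=221, draw]
Final: pos=(-14.222,-14.945), heading=221, 9 segment(s) drawn

Answer: -14.222 -14.945 221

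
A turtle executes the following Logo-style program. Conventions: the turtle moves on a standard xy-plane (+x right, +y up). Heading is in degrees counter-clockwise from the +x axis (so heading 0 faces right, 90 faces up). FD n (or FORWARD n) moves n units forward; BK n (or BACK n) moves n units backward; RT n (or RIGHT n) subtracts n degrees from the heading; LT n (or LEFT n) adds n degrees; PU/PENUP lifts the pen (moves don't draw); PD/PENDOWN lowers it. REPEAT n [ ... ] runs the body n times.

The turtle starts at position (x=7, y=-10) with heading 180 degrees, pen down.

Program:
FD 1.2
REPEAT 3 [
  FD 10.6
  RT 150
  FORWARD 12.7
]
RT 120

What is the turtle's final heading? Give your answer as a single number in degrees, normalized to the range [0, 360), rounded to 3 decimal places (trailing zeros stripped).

Answer: 330

Derivation:
Executing turtle program step by step:
Start: pos=(7,-10), heading=180, pen down
FD 1.2: (7,-10) -> (5.8,-10) [heading=180, draw]
REPEAT 3 [
  -- iteration 1/3 --
  FD 10.6: (5.8,-10) -> (-4.8,-10) [heading=180, draw]
  RT 150: heading 180 -> 30
  FD 12.7: (-4.8,-10) -> (6.199,-3.65) [heading=30, draw]
  -- iteration 2/3 --
  FD 10.6: (6.199,-3.65) -> (15.378,1.65) [heading=30, draw]
  RT 150: heading 30 -> 240
  FD 12.7: (15.378,1.65) -> (9.028,-9.349) [heading=240, draw]
  -- iteration 3/3 --
  FD 10.6: (9.028,-9.349) -> (3.728,-18.528) [heading=240, draw]
  RT 150: heading 240 -> 90
  FD 12.7: (3.728,-18.528) -> (3.728,-5.828) [heading=90, draw]
]
RT 120: heading 90 -> 330
Final: pos=(3.728,-5.828), heading=330, 7 segment(s) drawn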